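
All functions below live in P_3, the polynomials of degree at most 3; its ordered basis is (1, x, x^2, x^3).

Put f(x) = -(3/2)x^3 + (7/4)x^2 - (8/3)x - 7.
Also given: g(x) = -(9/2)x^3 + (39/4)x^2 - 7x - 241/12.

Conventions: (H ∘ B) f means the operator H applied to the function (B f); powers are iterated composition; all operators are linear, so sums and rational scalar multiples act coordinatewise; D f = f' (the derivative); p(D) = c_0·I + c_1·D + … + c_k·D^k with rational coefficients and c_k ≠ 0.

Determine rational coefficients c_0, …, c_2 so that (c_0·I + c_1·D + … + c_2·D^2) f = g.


c_0 = 3, c_1 = -1, c_2 = -1/2

D^0 f = -(3/2)x^3 + (7/4)x^2 - (8/3)x - 7
D^1 f = -(9/2)x^2 + (7/2)x - 8/3
D^2 f = -9x + 7/2
matching coefficients of g against c_0 f + c_1 Df + … from the top degree down determines the c_i
solution: c_0 = 3, c_1 = -1, c_2 = -1/2


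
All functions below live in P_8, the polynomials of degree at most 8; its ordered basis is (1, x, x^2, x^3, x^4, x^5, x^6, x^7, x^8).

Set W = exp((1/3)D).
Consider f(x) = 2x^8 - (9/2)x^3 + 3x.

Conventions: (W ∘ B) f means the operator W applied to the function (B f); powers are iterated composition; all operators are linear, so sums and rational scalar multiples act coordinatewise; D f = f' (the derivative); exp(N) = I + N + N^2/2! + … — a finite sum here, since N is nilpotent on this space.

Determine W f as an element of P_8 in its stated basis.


the image equals g(x) = 2x^8 + (16/3)x^7 + (56/9)x^6 + (112/27)x^5 + (140/81)x^4 - (1963/486)x^3 - (6449/1458)x^2 + (6593/4374)x + 10939/13122

order-1 term: (16/3)x^7 - (9/2)x^2 + 1
order-2 term: (56/9)x^6 - (3/2)x
order-3 term: (112/27)x^5 - 1/6
order-4 term: (140/81)x^4
order-5 term: (112/243)x^3
order-6 term: (56/729)x^2
order-7 term: (16/2187)x
order-8 term: 2/6561
the series for exp((1/3)D) f terminates at order 8
exp((1/3)D) f = 2x^8 + (16/3)x^7 + (56/9)x^6 + (112/27)x^5 + (140/81)x^4 - (1963/486)x^3 - (6449/1458)x^2 + (6593/4374)x + 10939/13122


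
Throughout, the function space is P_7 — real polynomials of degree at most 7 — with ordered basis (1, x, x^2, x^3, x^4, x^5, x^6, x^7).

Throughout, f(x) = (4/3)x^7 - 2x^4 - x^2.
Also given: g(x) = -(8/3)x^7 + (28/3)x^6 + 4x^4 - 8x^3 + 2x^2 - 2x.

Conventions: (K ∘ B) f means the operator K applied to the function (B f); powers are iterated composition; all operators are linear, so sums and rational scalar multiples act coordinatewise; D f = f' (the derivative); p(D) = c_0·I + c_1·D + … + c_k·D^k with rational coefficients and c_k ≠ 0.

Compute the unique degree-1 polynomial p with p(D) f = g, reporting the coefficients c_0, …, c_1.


D^0 f = (4/3)x^7 - 2x^4 - x^2
D^1 f = (28/3)x^6 - 8x^3 - 2x
matching coefficients of g against c_0 f + c_1 Df + … from the top degree down determines the c_i
solution: c_0 = -2, c_1 = 1

p(D) = -2·I + D, i.e. c_0 = -2, c_1 = 1


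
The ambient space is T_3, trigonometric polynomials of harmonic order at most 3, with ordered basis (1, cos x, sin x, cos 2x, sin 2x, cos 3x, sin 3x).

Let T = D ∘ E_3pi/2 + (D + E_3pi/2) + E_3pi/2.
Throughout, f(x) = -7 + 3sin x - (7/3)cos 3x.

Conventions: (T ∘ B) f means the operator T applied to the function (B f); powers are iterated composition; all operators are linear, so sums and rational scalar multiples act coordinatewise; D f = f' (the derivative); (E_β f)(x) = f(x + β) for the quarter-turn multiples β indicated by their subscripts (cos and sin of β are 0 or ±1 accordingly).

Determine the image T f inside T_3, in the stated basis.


E_3pi/2 f = -7 - 3cos x + (7/3)sin 3x
D E_3pi/2 f = 3sin x + 7cos 3x
D f = 3cos x + 7sin 3x
E_3pi/2 f = -7 - 3cos x + (7/3)sin 3x
(D + E_3pi/2) f = -7 + (28/3)sin 3x
E_3pi/2 f = -7 - 3cos x + (7/3)sin 3x
(D ∘ E_3pi/2 + (D + E_3pi/2) + E_3pi/2) f = -14 - 3cos x + 3sin x + 7cos 3x + (35/3)sin 3x

the result is g(x) = -14 - 3cos x + 3sin x + 7cos 3x + (35/3)sin 3x


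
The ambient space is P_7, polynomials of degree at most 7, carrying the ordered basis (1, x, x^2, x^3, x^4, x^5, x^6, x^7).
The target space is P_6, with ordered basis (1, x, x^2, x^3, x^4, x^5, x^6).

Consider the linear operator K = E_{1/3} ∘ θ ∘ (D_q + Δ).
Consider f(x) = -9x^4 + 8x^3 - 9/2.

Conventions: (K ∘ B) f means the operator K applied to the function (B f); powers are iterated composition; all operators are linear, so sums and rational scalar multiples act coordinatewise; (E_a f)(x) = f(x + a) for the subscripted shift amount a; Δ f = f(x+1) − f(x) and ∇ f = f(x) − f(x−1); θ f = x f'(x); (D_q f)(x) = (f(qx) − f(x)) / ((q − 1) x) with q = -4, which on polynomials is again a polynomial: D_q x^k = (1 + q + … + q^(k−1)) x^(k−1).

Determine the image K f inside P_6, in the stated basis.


the result is g(x) = 1269x^3 + 1417x^2 + (1529/3)x + 535/9

D_q f = 459x^3 + 104x^2
Δ f = -36x^3 - 30x^2 - 12x - 1
(D_q + Δ) f = 423x^3 + 74x^2 - 12x - 1
θ (D_q + Δ) f = 1269x^3 + 148x^2 - 12x
E_{1/3} θ (D_q + Δ) f = 1269x^3 + 1417x^2 + (1529/3)x + 535/9


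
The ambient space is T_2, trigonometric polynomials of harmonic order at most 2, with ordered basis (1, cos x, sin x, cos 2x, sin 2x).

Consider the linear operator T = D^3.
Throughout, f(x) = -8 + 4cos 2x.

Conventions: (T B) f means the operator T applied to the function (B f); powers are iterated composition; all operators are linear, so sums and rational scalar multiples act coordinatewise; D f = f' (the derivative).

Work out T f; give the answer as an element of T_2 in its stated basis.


the result is g(x) = 32sin 2x

D f = -8sin 2x
D D f = -16cos 2x
D D D f = 32sin 2x


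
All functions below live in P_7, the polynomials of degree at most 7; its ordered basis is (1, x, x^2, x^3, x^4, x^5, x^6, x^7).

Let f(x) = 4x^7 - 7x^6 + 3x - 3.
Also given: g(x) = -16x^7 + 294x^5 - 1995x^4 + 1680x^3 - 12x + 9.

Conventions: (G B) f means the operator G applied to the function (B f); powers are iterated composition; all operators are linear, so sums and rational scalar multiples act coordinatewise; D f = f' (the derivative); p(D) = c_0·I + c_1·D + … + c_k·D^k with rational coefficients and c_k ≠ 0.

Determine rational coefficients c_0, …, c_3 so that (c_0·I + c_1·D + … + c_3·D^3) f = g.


D^0 f = 4x^7 - 7x^6 + 3x - 3
D^1 f = 28x^6 - 42x^5 + 3
D^2 f = 168x^5 - 210x^4
D^3 f = 840x^4 - 840x^3
matching coefficients of g against c_0 f + c_1 Df + … from the top degree down determines the c_i
solution: c_0 = -4, c_1 = -1, c_2 = 3/2, c_3 = -2

p(D) = -4·I − D + (3/2)·D^2 − 2·D^3, i.e. c_0 = -4, c_1 = -1, c_2 = 3/2, c_3 = -2


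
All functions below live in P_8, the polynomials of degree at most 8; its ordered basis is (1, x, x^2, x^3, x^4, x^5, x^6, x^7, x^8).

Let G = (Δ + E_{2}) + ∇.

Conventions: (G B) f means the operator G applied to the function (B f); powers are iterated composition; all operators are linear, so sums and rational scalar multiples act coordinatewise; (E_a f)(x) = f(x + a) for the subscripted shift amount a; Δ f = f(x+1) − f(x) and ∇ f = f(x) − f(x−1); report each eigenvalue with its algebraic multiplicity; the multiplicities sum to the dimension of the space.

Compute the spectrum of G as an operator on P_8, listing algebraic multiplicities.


image of 1: 1
image of x: x + 4
image of x^2: x^2 + 8x + 4
image of x^3: x^3 + 12x^2 + 12x + 10
image of x^4: x^4 + 16x^3 + 24x^2 + 40x + 16
image of x^5: x^5 + 20x^4 + 40x^3 + 100x^2 + 80x + 34
image of x^6: x^6 + 24x^5 + 60x^4 + 200x^3 + 240x^2 + 204x + 64
image of x^7: x^7 + 28x^6 + 84x^5 + 350x^4 + 560x^3 + 714x^2 + 448x + 130
image of x^8: x^8 + 32x^7 + 112x^6 + 560x^5 + 1120x^4 + 1904x^3 + 1792x^2 + 1040x + 256
the matrix is upper triangular; its diagonal is (1, 1, 1, 1, 1, 1, 1, 1, 1)
for a triangular matrix the eigenvalues are the diagonal entries, with algebraic multiplicity their repetition count

λ = 1 (multiplicity 9)


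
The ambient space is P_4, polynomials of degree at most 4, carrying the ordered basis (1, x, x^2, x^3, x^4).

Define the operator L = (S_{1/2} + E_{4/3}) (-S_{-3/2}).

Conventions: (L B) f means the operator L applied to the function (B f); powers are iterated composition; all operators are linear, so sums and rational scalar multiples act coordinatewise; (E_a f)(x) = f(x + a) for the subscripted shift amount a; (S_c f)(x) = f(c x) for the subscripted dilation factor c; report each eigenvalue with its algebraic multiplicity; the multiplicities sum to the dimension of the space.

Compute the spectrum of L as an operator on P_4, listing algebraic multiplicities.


λ = -1377/256 (multiplicity 1), λ = -45/16 (multiplicity 1), λ = -2 (multiplicity 1), λ = 9/4 (multiplicity 1), λ = 243/64 (multiplicity 1)

image of 1: -2
image of x: (9/4)x + 2
image of x^2: -(45/16)x^2 - 6x - 4
image of x^3: (243/64)x^3 + (27/2)x^2 + 18x + 8
image of x^4: -(1377/256)x^4 - 27x^3 - 54x^2 - 48x - 16
the matrix is upper triangular; its diagonal is (-2, 9/4, -45/16, 243/64, -1377/256)
for a triangular matrix the eigenvalues are the diagonal entries, with algebraic multiplicity their repetition count


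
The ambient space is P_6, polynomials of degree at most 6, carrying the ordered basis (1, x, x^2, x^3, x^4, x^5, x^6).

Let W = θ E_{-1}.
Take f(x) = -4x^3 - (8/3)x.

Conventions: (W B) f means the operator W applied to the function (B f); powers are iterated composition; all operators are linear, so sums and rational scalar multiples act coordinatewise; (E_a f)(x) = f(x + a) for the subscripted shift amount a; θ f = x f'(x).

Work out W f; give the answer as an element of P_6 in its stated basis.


the result is g(x) = -12x^3 + 24x^2 - (44/3)x

E_{-1} f = -4x^3 + 12x^2 - (44/3)x + 20/3
θ E_{-1} f = -12x^3 + 24x^2 - (44/3)x


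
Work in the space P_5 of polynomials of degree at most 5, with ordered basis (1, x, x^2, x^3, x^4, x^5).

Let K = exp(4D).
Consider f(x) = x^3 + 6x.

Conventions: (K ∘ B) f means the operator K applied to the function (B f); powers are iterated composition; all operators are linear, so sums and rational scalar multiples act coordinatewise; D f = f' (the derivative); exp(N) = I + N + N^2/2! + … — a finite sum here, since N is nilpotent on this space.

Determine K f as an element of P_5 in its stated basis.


the result is g(x) = x^3 + 12x^2 + 54x + 88

order-1 term: 12x^2 + 24
order-2 term: 48x
order-3 term: 64
the series for exp(4D) f terminates at order 3
exp(4D) f = x^3 + 12x^2 + 54x + 88


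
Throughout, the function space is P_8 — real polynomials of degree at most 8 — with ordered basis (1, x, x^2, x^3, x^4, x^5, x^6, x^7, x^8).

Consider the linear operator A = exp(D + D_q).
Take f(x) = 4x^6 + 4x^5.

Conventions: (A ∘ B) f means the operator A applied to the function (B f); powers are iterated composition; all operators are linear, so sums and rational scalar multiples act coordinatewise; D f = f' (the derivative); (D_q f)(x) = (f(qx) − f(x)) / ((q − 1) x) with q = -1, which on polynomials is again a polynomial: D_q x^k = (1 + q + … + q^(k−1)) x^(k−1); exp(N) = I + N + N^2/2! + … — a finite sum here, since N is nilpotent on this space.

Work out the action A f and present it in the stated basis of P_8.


the result is g(x) = 4x^6 + 28x^5 + 96x^4 + 144x^3 + 160x^2 + (352/5)x + 128/5

order-1 term: 24x^5 + 24x^4
order-2 term: 72x^4 + 48x^3
order-3 term: 96x^3 + 64x^2
order-4 term: 96x^2 + 32x
order-5 term: (192/5)x + 64/5
order-6 term: 64/5
the series for exp(D + D_q) f terminates at order 6
exp(D + D_q) f = 4x^6 + 28x^5 + 96x^4 + 144x^3 + 160x^2 + (352/5)x + 128/5


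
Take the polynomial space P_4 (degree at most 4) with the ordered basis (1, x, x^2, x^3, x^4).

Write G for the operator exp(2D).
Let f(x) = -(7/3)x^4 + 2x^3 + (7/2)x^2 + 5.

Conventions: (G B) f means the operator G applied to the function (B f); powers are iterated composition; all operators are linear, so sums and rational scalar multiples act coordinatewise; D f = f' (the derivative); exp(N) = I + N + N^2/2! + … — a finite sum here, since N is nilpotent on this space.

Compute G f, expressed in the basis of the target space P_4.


the result is g(x) = -(7/3)x^4 - (50/3)x^3 - (81/2)x^2 - (110/3)x - 7/3

order-1 term: -(56/3)x^3 + 12x^2 + 14x
order-2 term: -56x^2 + 24x + 14
order-3 term: -(224/3)x + 16
order-4 term: -112/3
the series for exp(2D) f terminates at order 4
exp(2D) f = -(7/3)x^4 - (50/3)x^3 - (81/2)x^2 - (110/3)x - 7/3


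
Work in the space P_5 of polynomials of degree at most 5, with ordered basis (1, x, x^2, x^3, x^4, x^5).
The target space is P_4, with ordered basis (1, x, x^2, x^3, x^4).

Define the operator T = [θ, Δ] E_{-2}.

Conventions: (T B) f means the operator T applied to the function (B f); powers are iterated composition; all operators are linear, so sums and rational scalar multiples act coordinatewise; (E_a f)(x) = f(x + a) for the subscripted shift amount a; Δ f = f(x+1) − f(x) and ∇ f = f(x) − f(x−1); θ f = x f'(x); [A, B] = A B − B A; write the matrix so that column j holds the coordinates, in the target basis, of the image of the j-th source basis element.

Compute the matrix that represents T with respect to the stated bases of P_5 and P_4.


the matrix is [[0, -1, 2, -3, 4, -5]; [0, 0, -2, 6, -12, 20]; [0, 0, 0, -3, 12, -30]; [0, 0, 0, 0, -4, 20]; [0, 0, 0, 0, 0, -5]] (rows listed top to bottom)

image of 1: 0
image of x: -1
image of x^2: -2x + 2
image of x^3: -3x^2 + 6x - 3
image of x^4: -4x^3 + 12x^2 - 12x + 4
image of x^5: -5x^4 + 20x^3 - 30x^2 + 20x - 5
each image's coordinates form column j of the matrix


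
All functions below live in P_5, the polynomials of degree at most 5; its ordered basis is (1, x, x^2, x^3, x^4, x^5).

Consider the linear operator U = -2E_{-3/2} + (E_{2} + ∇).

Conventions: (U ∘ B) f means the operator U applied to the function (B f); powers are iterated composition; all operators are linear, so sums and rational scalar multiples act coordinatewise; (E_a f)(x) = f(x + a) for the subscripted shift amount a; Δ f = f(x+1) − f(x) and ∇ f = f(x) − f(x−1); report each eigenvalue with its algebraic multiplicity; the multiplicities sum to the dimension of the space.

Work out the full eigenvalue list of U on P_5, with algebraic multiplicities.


λ = -1 (multiplicity 6)

image of 1: -1
image of x: -x + 6
image of x^2: -x^2 + 12x - 3/2
image of x^3: -x^3 + 18x^2 - (9/2)x + 63/4
image of x^4: -x^4 + 24x^3 - 9x^2 + 63x + 39/8
image of x^5: -x^5 + 30x^4 - 15x^3 + (315/2)x^2 + (195/8)x + 771/16
the matrix is upper triangular; its diagonal is (-1, -1, -1, -1, -1, -1)
for a triangular matrix the eigenvalues are the diagonal entries, with algebraic multiplicity their repetition count


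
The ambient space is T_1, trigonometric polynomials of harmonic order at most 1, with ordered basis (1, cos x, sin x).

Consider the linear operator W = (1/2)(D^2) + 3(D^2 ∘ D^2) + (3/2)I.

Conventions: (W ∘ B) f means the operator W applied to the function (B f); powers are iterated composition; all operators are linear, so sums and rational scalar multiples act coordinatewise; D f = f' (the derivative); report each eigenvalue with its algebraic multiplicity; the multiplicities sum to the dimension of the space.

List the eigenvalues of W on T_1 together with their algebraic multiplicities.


λ = 3/2 (multiplicity 1), λ = 4 (multiplicity 2)

image of 1: 3/2
image of cos x: 4cos x
image of sin x: 4sin x
the matrix is diagonal; its diagonal is (3/2, 4, 4)
for a triangular matrix the eigenvalues are the diagonal entries, with algebraic multiplicity their repetition count


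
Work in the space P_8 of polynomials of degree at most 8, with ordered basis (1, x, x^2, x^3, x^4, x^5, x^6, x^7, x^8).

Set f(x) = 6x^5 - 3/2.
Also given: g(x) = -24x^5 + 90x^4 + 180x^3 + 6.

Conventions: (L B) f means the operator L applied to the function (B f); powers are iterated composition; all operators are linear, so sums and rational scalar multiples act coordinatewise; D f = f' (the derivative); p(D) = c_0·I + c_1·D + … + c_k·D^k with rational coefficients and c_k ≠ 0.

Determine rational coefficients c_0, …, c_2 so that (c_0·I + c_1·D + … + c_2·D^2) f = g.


D^0 f = 6x^5 - 3/2
D^1 f = 30x^4
D^2 f = 120x^3
matching coefficients of g against c_0 f + c_1 Df + … from the top degree down determines the c_i
solution: c_0 = -4, c_1 = 3, c_2 = 3/2

c_0 = -4, c_1 = 3, c_2 = 3/2


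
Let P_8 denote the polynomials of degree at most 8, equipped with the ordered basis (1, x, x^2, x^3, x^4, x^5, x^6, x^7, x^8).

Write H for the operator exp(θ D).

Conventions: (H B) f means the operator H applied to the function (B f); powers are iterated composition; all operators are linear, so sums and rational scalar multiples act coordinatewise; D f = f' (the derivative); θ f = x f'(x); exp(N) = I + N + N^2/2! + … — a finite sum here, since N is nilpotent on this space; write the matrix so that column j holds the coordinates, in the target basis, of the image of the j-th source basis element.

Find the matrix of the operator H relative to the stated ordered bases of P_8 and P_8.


the matrix is [[1, 0, 0, 0, 0, 0, 0, 0, 0]; [0, 1, 2, 6, 24, 120, 720, 5040, 40320]; [0, 0, 1, 6, 36, 240, 1800, 15120, 141120]; [0, 0, 0, 1, 12, 120, 1200, 12600, 141120]; [0, 0, 0, 0, 1, 20, 300, 4200, 58800]; [0, 0, 0, 0, 0, 1, 30, 630, 11760]; [0, 0, 0, 0, 0, 0, 1, 42, 1176]; [0, 0, 0, 0, 0, 0, 0, 1, 56]; [0, 0, 0, 0, 0, 0, 0, 0, 1]] (rows listed top to bottom)

image of 1: 1
image of x: x
image of x^2: x^2 + 2x
image of x^3: x^3 + 6x^2 + 6x
image of x^4: x^4 + 12x^3 + 36x^2 + 24x
image of x^5: x^5 + 20x^4 + 120x^3 + 240x^2 + 120x
image of x^6: x^6 + 30x^5 + 300x^4 + 1200x^3 + 1800x^2 + 720x
image of x^7: x^7 + 42x^6 + 630x^5 + 4200x^4 + 12600x^3 + 15120x^2 + 5040x
image of x^8: x^8 + 56x^7 + 1176x^6 + 11760x^5 + 58800x^4 + 141120x^3 + 141120x^2 + 40320x
each image's coordinates form column j of the matrix


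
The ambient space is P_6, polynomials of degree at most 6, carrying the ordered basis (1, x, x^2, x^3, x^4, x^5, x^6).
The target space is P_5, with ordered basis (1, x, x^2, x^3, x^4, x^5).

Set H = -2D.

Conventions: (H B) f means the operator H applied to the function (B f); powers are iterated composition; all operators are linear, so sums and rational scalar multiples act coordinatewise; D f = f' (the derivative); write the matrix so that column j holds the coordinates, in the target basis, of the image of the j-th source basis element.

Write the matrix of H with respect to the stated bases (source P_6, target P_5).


the matrix is [[0, -2, 0, 0, 0, 0, 0]; [0, 0, -4, 0, 0, 0, 0]; [0, 0, 0, -6, 0, 0, 0]; [0, 0, 0, 0, -8, 0, 0]; [0, 0, 0, 0, 0, -10, 0]; [0, 0, 0, 0, 0, 0, -12]] (rows listed top to bottom)

image of 1: 0
image of x: -2
image of x^2: -4x
image of x^3: -6x^2
image of x^4: -8x^3
image of x^5: -10x^4
image of x^6: -12x^5
each image's coordinates form column j of the matrix


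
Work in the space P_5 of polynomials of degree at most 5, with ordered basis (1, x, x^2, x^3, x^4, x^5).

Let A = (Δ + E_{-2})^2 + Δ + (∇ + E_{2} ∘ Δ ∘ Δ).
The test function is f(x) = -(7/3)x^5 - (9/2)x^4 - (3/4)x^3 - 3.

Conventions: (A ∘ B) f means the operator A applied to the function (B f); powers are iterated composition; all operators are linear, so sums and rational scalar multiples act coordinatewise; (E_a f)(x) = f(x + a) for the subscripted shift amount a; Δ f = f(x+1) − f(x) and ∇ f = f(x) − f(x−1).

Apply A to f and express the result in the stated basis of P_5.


the result is g(x) = -(7/3)x^5 - (9/2)x^4 - (3929/12)x^3 + 182x^2 - (22097/6)x - 720

Δ f = -(35/3)x^4 - (124/3)x^3 - (631/12)x^2 - (383/12)x - 91/12
E_{-2} f = -(7/3)x^5 + (113/6)x^4 - (697/12)x^3 + (499/6)x^2 - (155/3)x + 17/3
(Δ + E_{-2}) f = -(7/3)x^5 + (43/6)x^4 - (1193/12)x^3 + (367/12)x^2 - (1003/12)x - 23/12
Δ (Δ + E_{-2}) f = -(35/3)x^4 + (16/3)x^3 - (3343/12)x^2 - (2641/12)x - 1771/12
E_{-2} (Δ + E_{-2}) f = -(7/3)x^5 + (61/2)x^4 - (3001/12)x^3 + (3943/4)x^2 - (21779/12)x + 5089/4
(Δ + E_{-2}) (Δ + E_{-2}) f = -(7/3)x^5 + (113/6)x^4 - (979/4)x^3 + (4243/6)x^2 - 2035x + 3374/3
Δ f = -(35/3)x^4 - (124/3)x^3 - (631/12)x^2 - (383/12)x - 91/12
∇ f = -(35/3)x^4 + (16/3)x^3 + (17/12)x^2 - (49/12)x + 17/12
Δ f = -(35/3)x^4 - (124/3)x^3 - (631/12)x^2 - (383/12)x - 91/12
Δ Δ f = -(140/3)x^3 - 194x^2 - (1655/6)x - 275/2
E_{2} Δ Δ f = -(140/3)x^3 - 474x^2 - (9671/6)x - 3677/2
(∇ + E_{2} ∘ Δ ∘ Δ) f = -(35/3)x^4 - (124/3)x^3 - (5671/12)x^2 - (19391/12)x - 22045/12
((Δ + E_{-2})^2 + Δ + (∇ + E_{2} ∘ Δ ∘ Δ)) f = -(7/3)x^5 - (9/2)x^4 - (3929/12)x^3 + 182x^2 - (22097/6)x - 720


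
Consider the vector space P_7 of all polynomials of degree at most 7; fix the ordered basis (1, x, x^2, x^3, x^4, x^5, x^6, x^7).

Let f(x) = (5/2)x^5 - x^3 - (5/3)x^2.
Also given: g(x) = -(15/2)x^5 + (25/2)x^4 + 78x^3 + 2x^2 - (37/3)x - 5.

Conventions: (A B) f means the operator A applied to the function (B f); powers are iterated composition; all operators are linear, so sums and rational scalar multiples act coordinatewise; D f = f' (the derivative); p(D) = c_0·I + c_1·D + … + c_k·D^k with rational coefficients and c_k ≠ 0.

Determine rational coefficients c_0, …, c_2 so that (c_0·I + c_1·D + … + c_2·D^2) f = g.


D^0 f = (5/2)x^5 - x^3 - (5/3)x^2
D^1 f = (25/2)x^4 - 3x^2 - (10/3)x
D^2 f = 50x^3 - 6x - 10/3
matching coefficients of g against c_0 f + c_1 Df + … from the top degree down determines the c_i
solution: c_0 = -3, c_1 = 1, c_2 = 3/2

c_0 = -3, c_1 = 1, c_2 = 3/2


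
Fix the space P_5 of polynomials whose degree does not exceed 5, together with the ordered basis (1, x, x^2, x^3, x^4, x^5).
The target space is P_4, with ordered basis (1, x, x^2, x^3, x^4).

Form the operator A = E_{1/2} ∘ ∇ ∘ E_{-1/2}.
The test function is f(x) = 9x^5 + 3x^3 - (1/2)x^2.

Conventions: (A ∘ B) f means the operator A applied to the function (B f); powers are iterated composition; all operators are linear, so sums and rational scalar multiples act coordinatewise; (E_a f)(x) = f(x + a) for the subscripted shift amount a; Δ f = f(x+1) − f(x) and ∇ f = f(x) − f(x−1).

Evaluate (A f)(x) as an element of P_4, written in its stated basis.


E_{-1/2} f = 9x^5 - (45/2)x^4 + (51/2)x^3 - (65/4)x^2 + (89/16)x - 25/32
∇ E_{-1/2} f = 45x^4 - 180x^3 + (603/2)x^2 - 244x + 1261/16
E_{1/2} ∇ E_{-1/2} f = 45x^4 - 90x^3 + 99x^2 - 55x + 25/2

the image equals g(x) = 45x^4 - 90x^3 + 99x^2 - 55x + 25/2


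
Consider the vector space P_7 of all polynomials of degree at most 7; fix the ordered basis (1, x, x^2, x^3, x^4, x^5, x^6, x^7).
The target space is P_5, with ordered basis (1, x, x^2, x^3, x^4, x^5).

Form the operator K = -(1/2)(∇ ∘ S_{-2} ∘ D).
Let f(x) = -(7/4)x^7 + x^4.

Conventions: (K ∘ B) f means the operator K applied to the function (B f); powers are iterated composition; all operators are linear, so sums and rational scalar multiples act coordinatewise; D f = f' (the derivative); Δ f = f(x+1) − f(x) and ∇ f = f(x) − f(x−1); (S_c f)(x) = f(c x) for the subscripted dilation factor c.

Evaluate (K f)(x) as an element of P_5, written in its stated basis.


g(x) = 2352x^5 - 5880x^4 + 7840x^3 - 5832x^2 + 2304x - 376

D f = -(49/4)x^6 + 4x^3
S_{-2} D f = -784x^6 - 32x^3
∇ S_{-2} D f = -4704x^5 + 11760x^4 - 15680x^3 + 11664x^2 - 4608x + 752
(-(1/2)(∇ ∘ S_{-2} ∘ D)) f = 2352x^5 - 5880x^4 + 7840x^3 - 5832x^2 + 2304x - 376


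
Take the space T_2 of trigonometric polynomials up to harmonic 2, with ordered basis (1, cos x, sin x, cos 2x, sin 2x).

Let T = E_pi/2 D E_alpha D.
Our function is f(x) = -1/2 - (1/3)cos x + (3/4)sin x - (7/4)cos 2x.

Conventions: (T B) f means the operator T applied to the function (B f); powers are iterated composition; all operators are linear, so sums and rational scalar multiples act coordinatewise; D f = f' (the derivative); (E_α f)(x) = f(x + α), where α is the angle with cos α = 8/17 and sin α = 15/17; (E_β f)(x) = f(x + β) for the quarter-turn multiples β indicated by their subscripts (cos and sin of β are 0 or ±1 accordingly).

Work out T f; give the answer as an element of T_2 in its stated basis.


D f = (3/4)cos x + (1/3)sin x + (7/2)sin 2x
E_alpha D f = (11/17)cos x - (103/204)sin x + (840/289)cos 2x - (1127/578)sin 2x
D E_alpha D f = -(103/204)cos x - (11/17)sin x - (1127/289)cos 2x - (1680/289)sin 2x
E_pi/2 (D E_alpha D) f = -(11/17)cos x + (103/204)sin x + (1127/289)cos 2x + (1680/289)sin 2x

g(x) = -(11/17)cos x + (103/204)sin x + (1127/289)cos 2x + (1680/289)sin 2x


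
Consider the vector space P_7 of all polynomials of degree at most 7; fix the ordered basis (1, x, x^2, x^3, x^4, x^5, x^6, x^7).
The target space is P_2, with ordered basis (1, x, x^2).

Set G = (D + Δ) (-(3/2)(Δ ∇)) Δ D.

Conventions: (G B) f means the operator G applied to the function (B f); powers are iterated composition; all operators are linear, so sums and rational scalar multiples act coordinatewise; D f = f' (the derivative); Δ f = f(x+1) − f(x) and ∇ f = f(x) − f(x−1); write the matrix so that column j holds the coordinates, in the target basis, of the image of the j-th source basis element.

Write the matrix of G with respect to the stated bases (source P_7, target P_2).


the matrix is [[0, 0, 0, 0, 0, -360, -1620, -6930]; [0, 0, 0, 0, 0, 0, -2160, -11340]; [0, 0, 0, 0, 0, 0, 0, -7560]] (rows listed top to bottom)

image of 1: 0
image of x: 0
image of x^2: 0
image of x^3: 0
image of x^4: 0
image of x^5: -360
image of x^6: -2160x - 1620
image of x^7: -7560x^2 - 11340x - 6930
each image's coordinates form column j of the matrix


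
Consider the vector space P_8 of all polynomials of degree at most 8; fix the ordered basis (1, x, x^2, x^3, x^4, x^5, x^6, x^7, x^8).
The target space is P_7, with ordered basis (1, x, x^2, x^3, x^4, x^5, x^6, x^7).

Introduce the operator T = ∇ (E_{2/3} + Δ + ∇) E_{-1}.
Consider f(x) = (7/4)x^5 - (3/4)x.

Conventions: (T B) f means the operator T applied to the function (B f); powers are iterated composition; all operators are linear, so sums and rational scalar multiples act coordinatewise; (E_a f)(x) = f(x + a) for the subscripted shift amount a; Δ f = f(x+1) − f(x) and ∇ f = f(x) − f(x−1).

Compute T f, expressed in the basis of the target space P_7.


g(x) = (35/4)x^4 + (245/6)x^3 - (1645/6)x^2 + (57505/108)x - 58463/162

E_{-1} f = (7/4)x^5 - (35/4)x^4 + (35/2)x^3 - (35/2)x^2 + 8x - 1
E_{2/3} E_{-1} f = (7/4)x^5 - (35/12)x^4 + (35/18)x^3 - (35/54)x^2 - (52/81)x + 59/243
Δ E_{-1} f = (35/4)x^4 - (35/2)x^3 + (35/2)x^2 - (35/4)x + 1
∇ E_{-1} f = (35/4)x^4 - (105/2)x^3 + (245/2)x^2 - (525/4)x + 107/2
(E_{2/3} + Δ + ∇) E_{-1} f = (7/4)x^5 + (175/12)x^4 - (1225/18)x^3 + (7525/54)x^2 - (11392/81)x + 26605/486
∇ (E_{2/3} + Δ + ∇) E_{-1} f = (35/4)x^4 + (245/6)x^3 - (1645/6)x^2 + (57505/108)x - 58463/162


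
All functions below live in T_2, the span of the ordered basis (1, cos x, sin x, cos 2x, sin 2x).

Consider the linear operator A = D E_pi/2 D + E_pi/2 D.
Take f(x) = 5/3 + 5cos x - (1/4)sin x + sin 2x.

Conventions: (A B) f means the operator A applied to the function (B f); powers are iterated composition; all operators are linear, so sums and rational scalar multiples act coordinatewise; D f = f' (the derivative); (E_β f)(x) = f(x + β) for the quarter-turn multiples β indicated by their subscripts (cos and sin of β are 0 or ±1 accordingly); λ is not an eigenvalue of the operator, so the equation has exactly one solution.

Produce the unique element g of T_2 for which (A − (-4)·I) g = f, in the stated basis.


write g with unknown coordinates in the stated basis and equate coefficients in (A − (-4)·I) g = f
solving from the highest basis element down gives g = 5/12 + (59/40)cos x - (23/40)sin x + (1/34)cos 2x + (2/17)sin 2x
check: A g = -(9/10)cos x + (41/20)sin x - (2/17)cos 2x + (9/17)sin 2x
so A g − (-4)·g = 5/3 + 5cos x - (1/4)sin x + sin 2x = f ✓

the result is g(x) = 5/12 + (59/40)cos x - (23/40)sin x + (1/34)cos 2x + (2/17)sin 2x


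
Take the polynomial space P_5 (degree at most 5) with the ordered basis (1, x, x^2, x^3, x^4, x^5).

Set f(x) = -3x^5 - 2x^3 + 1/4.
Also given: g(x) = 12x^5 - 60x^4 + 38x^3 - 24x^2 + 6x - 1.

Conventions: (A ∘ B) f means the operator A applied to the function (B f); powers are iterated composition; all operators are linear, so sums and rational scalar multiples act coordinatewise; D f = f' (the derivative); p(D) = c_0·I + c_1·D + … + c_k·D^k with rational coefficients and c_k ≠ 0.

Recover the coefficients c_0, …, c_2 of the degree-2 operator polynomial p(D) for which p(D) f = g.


c_0 = -4, c_1 = 4, c_2 = -1/2

D^0 f = -3x^5 - 2x^3 + 1/4
D^1 f = -15x^4 - 6x^2
D^2 f = -60x^3 - 12x
matching coefficients of g against c_0 f + c_1 Df + … from the top degree down determines the c_i
solution: c_0 = -4, c_1 = 4, c_2 = -1/2


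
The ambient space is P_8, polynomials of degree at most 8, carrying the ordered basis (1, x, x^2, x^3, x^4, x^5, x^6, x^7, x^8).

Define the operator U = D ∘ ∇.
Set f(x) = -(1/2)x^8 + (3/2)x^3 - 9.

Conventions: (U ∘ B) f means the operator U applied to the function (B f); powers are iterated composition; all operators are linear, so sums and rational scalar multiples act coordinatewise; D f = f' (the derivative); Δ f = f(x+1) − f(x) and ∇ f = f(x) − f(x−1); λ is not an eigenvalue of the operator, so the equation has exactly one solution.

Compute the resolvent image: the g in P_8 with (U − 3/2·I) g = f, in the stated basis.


write g with unknown coordinates in the stated basis and equate coefficients in (U − 3/2·I) g = f
solving from the highest basis element down gives g = (1/3)x^8 + (112/9)x^6 - (112/3)x^5 + (2800/9)x^4 - (9529/9)x^3 + (11312/3)x^2 - (67348/9)x + 220232/27
check: U g = (56/3)x^6 - 56x^5 + (1400/3)x^4 - (4760/3)x^3 + 5656x^2 - (33674/3)x + 110035/9
so U g − 3/2·g = -(1/2)x^8 + (3/2)x^3 - 9 = f ✓

g(x) = (1/3)x^8 + (112/9)x^6 - (112/3)x^5 + (2800/9)x^4 - (9529/9)x^3 + (11312/3)x^2 - (67348/9)x + 220232/27


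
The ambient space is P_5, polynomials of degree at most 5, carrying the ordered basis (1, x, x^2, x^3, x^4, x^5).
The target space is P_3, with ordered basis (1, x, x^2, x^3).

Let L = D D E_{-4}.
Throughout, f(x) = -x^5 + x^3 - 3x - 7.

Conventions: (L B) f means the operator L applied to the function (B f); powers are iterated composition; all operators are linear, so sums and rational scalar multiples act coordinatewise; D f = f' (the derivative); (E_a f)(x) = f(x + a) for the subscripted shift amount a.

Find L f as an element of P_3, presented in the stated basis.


g(x) = -20x^3 + 240x^2 - 954x + 1256

E_{-4} f = -x^5 + 20x^4 - 159x^3 + 628x^2 - 1235x + 965
D E_{-4} f = -5x^4 + 80x^3 - 477x^2 + 1256x - 1235
D (D E_{-4}) f = -20x^3 + 240x^2 - 954x + 1256


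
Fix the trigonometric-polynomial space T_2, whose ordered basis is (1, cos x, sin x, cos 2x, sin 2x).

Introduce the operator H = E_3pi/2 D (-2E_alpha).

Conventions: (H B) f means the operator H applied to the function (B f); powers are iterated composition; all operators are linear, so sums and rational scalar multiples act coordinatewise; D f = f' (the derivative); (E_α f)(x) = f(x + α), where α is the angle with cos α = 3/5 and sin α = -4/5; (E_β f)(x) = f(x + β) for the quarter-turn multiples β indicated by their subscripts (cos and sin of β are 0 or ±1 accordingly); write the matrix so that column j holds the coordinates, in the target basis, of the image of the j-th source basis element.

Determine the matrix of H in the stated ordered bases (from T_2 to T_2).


image of 1: 0
image of cos x: -(6/5)cos x - (8/5)sin x
image of sin x: (8/5)cos x - (6/5)sin x
image of cos 2x: (96/25)cos 2x + (28/25)sin 2x
image of sin 2x: -(28/25)cos 2x + (96/25)sin 2x
each image's coordinates form column j of the matrix

the matrix is [[0, 0, 0, 0, 0]; [0, -6/5, 8/5, 0, 0]; [0, -8/5, -6/5, 0, 0]; [0, 0, 0, 96/25, -28/25]; [0, 0, 0, 28/25, 96/25]] (rows listed top to bottom)


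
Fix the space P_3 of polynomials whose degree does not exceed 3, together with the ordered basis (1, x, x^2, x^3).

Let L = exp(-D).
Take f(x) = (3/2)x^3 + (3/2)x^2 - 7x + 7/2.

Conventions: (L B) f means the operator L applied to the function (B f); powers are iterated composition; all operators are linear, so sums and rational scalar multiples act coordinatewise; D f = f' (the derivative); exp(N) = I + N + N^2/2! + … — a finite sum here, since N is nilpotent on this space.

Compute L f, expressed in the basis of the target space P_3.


the image equals g(x) = (3/2)x^3 - 3x^2 - (11/2)x + 21/2

order-1 term: -(9/2)x^2 - 3x + 7
order-2 term: (9/2)x + 3/2
order-3 term: -3/2
the series for exp(-D) f terminates at order 3
exp(-D) f = (3/2)x^3 - 3x^2 - (11/2)x + 21/2


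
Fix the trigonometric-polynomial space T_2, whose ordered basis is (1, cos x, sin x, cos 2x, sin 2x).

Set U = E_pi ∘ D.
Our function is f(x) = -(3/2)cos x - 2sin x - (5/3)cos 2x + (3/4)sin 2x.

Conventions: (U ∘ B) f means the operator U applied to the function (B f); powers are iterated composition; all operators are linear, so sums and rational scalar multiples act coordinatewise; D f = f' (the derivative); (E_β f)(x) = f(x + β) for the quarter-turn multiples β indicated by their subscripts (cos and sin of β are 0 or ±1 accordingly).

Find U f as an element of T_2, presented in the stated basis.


the result is g(x) = 2cos x - (3/2)sin x + (3/2)cos 2x + (10/3)sin 2x

D f = -2cos x + (3/2)sin x + (3/2)cos 2x + (10/3)sin 2x
E_pi D f = 2cos x - (3/2)sin x + (3/2)cos 2x + (10/3)sin 2x


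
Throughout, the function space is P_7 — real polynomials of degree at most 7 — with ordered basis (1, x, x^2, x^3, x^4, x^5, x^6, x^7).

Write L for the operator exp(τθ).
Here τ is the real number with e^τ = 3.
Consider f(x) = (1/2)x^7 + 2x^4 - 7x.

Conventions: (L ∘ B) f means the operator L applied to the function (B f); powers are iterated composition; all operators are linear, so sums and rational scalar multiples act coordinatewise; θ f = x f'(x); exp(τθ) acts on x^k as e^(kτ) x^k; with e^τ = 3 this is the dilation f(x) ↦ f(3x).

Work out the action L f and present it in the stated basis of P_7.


exp(τθ) x^k = e^(kτ) x^k; with e^τ = 3 this sends x^k to 3^k x^k
x ↦ 3 x
x^4 ↦ 81 x^4
x^7 ↦ 2187 x^7
applying this coordinatewise to f: exp(τθ) f = (2187/2)x^7 + 162x^4 - 21x

the image equals g(x) = (2187/2)x^7 + 162x^4 - 21x


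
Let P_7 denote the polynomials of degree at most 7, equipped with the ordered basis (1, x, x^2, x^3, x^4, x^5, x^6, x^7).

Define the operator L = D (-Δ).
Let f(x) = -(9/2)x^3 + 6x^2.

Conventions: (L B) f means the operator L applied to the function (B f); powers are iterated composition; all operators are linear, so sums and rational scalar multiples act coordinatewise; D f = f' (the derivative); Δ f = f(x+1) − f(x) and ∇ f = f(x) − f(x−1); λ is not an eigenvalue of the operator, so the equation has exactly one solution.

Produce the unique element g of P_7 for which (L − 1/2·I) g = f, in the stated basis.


the result is g(x) = 9x^3 - 12x^2 - 108x - 6

write g with unknown coordinates in the stated basis and equate coefficients in (L − 1/2·I) g = f
solving from the highest basis element down gives g = 9x^3 - 12x^2 - 108x - 6
check: L g = -54x - 3
so L g − 1/2·g = -(9/2)x^3 + 6x^2 = f ✓


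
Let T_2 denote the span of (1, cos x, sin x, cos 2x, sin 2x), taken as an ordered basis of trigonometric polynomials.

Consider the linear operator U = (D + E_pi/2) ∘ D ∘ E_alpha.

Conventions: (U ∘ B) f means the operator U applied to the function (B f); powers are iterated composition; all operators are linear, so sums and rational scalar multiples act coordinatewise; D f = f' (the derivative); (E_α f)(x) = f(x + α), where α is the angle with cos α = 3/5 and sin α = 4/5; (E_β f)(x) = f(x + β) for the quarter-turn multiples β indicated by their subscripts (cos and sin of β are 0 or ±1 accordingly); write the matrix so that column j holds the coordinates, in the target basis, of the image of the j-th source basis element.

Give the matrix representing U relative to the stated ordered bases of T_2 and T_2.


the matrix is [[0, 0, 0, 0, 0]; [0, -6/5, -8/5, 0, 0]; [0, 8/5, -6/5, 0, 0]; [0, 0, 0, 76/25, -82/25]; [0, 0, 0, 82/25, 76/25]] (rows listed top to bottom)

image of 1: 0
image of cos x: -(6/5)cos x + (8/5)sin x
image of sin x: -(8/5)cos x - (6/5)sin x
image of cos 2x: (76/25)cos 2x + (82/25)sin 2x
image of sin 2x: -(82/25)cos 2x + (76/25)sin 2x
each image's coordinates form column j of the matrix


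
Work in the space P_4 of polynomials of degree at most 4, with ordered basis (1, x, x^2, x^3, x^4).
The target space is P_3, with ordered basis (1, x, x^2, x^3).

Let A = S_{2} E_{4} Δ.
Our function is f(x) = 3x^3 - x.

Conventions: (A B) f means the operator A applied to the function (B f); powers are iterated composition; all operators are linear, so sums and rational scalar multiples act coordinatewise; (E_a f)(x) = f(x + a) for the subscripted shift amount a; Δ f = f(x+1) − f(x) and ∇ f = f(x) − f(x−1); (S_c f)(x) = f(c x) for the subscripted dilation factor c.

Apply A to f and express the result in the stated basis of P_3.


the image equals g(x) = 36x^2 + 162x + 182

Δ f = 9x^2 + 9x + 2
E_{4} Δ f = 9x^2 + 81x + 182
S_{2} E_{4} Δ f = 36x^2 + 162x + 182


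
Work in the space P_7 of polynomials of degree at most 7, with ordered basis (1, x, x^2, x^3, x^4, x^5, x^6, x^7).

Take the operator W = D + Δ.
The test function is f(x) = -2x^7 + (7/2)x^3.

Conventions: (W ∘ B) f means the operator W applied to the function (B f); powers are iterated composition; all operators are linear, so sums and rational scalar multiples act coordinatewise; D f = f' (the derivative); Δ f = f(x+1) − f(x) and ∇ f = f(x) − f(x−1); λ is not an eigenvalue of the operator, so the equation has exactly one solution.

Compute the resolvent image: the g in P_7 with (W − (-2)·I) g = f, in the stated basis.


write g with unknown coordinates in the stated basis and equate coefficients in (W − (-2)·I) g = f
solving from the highest basis element down gives g = -x^7 + 7x^6 - (63/2)x^5 + (245/2)x^4 - (1533/4)x^3 + (3591/4)x^2 - (11235/8)x + 8789/8
check: W g = -14x^6 + 63x^5 - 245x^4 + 770x^3 - (3591/2)x^2 + (11235/4)x - 8789/4
so W g − (-2)·g = -2x^7 + (7/2)x^3 = f ✓

g(x) = -x^7 + 7x^6 - (63/2)x^5 + (245/2)x^4 - (1533/4)x^3 + (3591/4)x^2 - (11235/8)x + 8789/8


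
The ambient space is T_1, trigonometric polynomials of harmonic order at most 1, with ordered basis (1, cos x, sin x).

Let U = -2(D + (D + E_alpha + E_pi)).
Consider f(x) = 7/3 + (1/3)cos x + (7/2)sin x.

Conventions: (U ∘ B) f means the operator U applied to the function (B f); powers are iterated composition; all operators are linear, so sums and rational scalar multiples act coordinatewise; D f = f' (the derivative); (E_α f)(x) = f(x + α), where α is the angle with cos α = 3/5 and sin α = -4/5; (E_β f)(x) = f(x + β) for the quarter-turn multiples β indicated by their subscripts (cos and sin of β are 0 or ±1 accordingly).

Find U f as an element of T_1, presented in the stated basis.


D f = (7/2)cos x - (1/3)sin x
D f = (7/2)cos x - (1/3)sin x
E_alpha f = 7/3 - (13/5)cos x + (71/30)sin x
E_pi f = 7/3 - (1/3)cos x - (7/2)sin x
(D + E_alpha + E_pi) f = 14/3 + (17/30)cos x - (22/15)sin x
(D + (D + E_alpha + E_pi)) f = 14/3 + (61/15)cos x - (9/5)sin x
(-2(D + (D + E_alpha + E_pi))) f = -28/3 - (122/15)cos x + (18/5)sin x

the image equals g(x) = -28/3 - (122/15)cos x + (18/5)sin x


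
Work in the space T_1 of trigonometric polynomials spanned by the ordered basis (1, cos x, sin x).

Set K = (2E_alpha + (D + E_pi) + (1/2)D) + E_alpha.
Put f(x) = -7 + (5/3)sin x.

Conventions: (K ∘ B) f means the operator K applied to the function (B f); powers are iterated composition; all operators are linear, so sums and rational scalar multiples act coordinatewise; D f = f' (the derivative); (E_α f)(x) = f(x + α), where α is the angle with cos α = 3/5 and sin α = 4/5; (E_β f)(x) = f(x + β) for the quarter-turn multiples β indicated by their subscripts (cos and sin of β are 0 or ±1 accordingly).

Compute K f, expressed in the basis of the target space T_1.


E_alpha f = -7 + (4/3)cos x + sin x
(2E_alpha) f = -14 + (8/3)cos x + 2sin x
D f = (5/3)cos x
E_pi f = -7 - (5/3)sin x
(D + E_pi) f = -7 + (5/3)cos x - (5/3)sin x
D f = (5/3)cos x
((1/2)D) f = (5/6)cos x
(2E_alpha + (D + E_pi) + (1/2)D) f = -21 + (31/6)cos x + (1/3)sin x
E_alpha f = -7 + (4/3)cos x + sin x
((2E_alpha + (D + E_pi) + (1/2)D) + E_alpha) f = -28 + (13/2)cos x + (4/3)sin x

g(x) = -28 + (13/2)cos x + (4/3)sin x
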